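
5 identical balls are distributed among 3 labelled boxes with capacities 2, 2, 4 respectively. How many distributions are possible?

By stars and bars, unrestricted non-negative solutions to x_1+…+x_3 = 5 number C(5+2,2) = 21.
Subtract solutions that violate a single cap (substitute x_i' = x_i − (cap_i+1)): x_1 ≥ 3 gives C(4,2) = 6; x_2 ≥ 3 gives C(4,2) = 6; x_3 ≥ 5 gives C(2,2) = 1. Together 13.
No two caps can be exceeded simultaneously, so the pair terms are all 0.
By inclusion–exclusion the count is 21 − 13 + 0 = 8.

8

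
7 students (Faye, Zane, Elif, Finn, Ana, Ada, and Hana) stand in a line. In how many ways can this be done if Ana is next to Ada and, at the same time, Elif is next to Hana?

480

Treat {Ana,Ada} as one block (2 orders) and {Elif,Hana} as another (2 orders).
That leaves 5 units to arrange: 2 × 2 × 5! = 4 × 120 = 480.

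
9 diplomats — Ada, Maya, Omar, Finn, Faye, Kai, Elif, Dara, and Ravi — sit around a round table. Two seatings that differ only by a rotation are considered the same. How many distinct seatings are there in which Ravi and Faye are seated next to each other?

10080

Glue Ravi and Faye into a block (2 internal orders). Seating 8 units around a circle gives (7)! arrangements.
So 2 × (7)! = 2 × 5040 = 10080.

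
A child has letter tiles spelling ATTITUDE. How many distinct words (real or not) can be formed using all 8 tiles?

6720

The 8 letters of ATTITUDE have repeats: T appearing 3 times.
The number of distinct arrangements is 8!/(3!) = 40320/6 = 6720.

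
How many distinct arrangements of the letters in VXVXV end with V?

Fix V in the last position and arrange the remaining 4 letters.
Those 4 letters have V appearing twice and X appearing twice, giving (4)!/(2!·2!) = 6.

6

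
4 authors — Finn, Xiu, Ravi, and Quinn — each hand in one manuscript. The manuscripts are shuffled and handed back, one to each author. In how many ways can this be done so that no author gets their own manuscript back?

9

Let Aᵢ be the assignments in which author i gets their own manuscript. We want the size of the complement of A₁∪…∪A_4.
By inclusion–exclusion this is Σ_{j=0}^{4} (−1)^j C(4,j)·(4−j)!.
Computing: 24 − 24 + 12 − 4 + 1 = 9.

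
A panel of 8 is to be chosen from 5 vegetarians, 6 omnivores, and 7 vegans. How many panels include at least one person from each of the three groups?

Total 8-person selections from all 18: C(18,8) = 43758.
Subtract selections that omit an entire group: no vegetarians → C(13,8) = 1287; no omnivores → C(12,8) = 495; no vegans → C(11,8) = 165.
Add back selections omitting two groups (i.e. drawn from a single group): C(5,8) + C(6,8) + C(7,8) = 0.
By inclusion–exclusion: 43758 − 1947 + 0 = 41811.

41811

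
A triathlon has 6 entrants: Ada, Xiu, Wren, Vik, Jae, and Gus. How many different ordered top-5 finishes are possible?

This is an ordered selection of 5 from 6: P(6,5).
That gives 6 × 5 × 4 × 3 × 2 = 720.

720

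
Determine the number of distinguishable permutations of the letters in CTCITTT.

CTCITTT has 7 letters with C appearing twice and T appearing 4 times.
The number of distinct arrangements is 7!/(4!·2!) = 5040/48 = 105.

105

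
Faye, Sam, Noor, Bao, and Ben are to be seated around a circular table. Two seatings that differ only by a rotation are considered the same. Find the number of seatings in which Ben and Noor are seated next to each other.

Treat {Ben, Noor} as one unit (2 internal orders) and seat the resulting 4 units around the table: (3)! circular arrangements.
So 2 × (3)! = 2 × 6 = 12.

12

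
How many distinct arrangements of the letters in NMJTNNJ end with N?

Fix N in the last position and arrange the remaining 6 letters.
Those 6 letters have J appearing twice and N appearing twice, giving (6)!/(2!·2!) = 180.

180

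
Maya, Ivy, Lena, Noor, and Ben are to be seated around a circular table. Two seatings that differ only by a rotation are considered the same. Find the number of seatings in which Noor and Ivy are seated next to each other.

12

Treat {Noor, Ivy} as one unit (2 internal orders) and seat the resulting 4 units around the table: (3)! circular arrangements.
So 2 × (3)! = 2 × 6 = 12.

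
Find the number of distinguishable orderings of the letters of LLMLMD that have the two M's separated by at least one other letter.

40

There are 6!/(3!·2!) = 60 arrangements of LLMLMD in total.
If the two M's are adjacent, glue them into one block, leaving 5 items to arrange: (5)!/(3!) = 20 ways.
Subtracting, 60 − 20 = 40 arrangements keep the M's apart.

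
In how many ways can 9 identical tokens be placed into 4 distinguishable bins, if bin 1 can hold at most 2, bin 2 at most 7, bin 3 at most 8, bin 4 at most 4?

100

Without the upper bounds there are C(12,3) = 220 ways to split 9 among 4 bins.
Subtract solutions that violate a single cap (substitute x_i' = x_i − (cap_i+1)): x_1 ≥ 3 gives C(9,3) = 84; x_2 ≥ 8 gives C(4,3) = 4; x_3 ≥ 9 gives C(3,3) = 1; x_4 ≥ 5 gives C(7,3) = 35. Together 124.
Add back pairs where two caps are both exceeded: 0 + 0 + 4 + 0 + 0 + 0 = 4.
By inclusion–exclusion the count is 220 − 124 + 4 = 100.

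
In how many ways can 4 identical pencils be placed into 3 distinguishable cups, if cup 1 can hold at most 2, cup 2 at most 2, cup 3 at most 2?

By stars and bars, unrestricted non-negative solutions to x_1+…+x_3 = 4 number C(4+2,2) = 15.
Subtract solutions that violate a single cap (substitute x_i' = x_i − (cap_i+1)): x_1 ≥ 3 gives C(3,2) = 3; x_2 ≥ 3 gives C(3,2) = 3; x_3 ≥ 3 gives C(3,2) = 3. Together 9.
No two caps can be exceeded simultaneously, so the pair terms are all 0.
By inclusion–exclusion the count is 15 − 9 + 0 = 6.

6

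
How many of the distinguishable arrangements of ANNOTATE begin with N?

Fix N in the first position and arrange the remaining 7 letters.
Those 7 letters have A appearing twice and T appearing twice, giving (7)!/(2!·2!) = 1260.

1260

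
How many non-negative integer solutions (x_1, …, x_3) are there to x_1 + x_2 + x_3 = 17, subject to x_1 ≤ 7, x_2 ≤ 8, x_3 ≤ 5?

10

By stars and bars, unrestricted non-negative solutions to x_1+…+x_3 = 17 number C(17+2,2) = 171.
Subtract solutions that violate a single cap (substitute x_i' = x_i − (cap_i+1)): x_1 ≥ 8 gives C(11,2) = 55; x_2 ≥ 9 gives C(10,2) = 45; x_3 ≥ 6 gives C(13,2) = 78. Together 178.
Add back pairs where two caps are both exceeded: 1 + 10 + 6 = 17.
By inclusion–exclusion the count is 171 − 178 + 17 = 10.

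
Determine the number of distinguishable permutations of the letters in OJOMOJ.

60

Letter multiplicities in OJOMOJ: J×2, M×1, O×3.
Dividing 6! = 720 by 3!·2! = 12 for the repeated letters gives 60.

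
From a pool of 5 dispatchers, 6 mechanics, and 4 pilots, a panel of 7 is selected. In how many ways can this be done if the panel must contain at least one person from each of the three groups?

Total 7-person selections from all 15: C(15,7) = 6435.
Subtract selections that omit an entire group: no dispatchers → C(10,7) = 120; no mechanics → C(9,7) = 36; no pilots → C(11,7) = 330.
Add back selections omitting two groups (i.e. drawn from a single group): C(5,7) + C(6,7) + C(4,7) = 0.
By inclusion–exclusion: 6435 − 486 + 0 = 5949.

5949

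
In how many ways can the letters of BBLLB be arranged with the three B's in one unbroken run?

Treat the 3 copies of B as a single block. The multiset to arrange is then {BBB, L, L}, 3 items in all.
That gives (3)!/(2!) = 3 arrangements.

3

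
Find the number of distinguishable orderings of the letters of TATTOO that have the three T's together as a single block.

Treat the 3 copies of T as a single block. The multiset to arrange is then {TTT, A, O, O}, 4 items in all.
That gives (4)!/(2!) = 12 arrangements.

12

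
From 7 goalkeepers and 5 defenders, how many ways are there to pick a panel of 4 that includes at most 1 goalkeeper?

Split by how many goalkeepers are chosen (0 through 1).
Sum: C(7,0)·C(5,4) + C(7,1)·C(5,3) = 5 + 70 = 75.

75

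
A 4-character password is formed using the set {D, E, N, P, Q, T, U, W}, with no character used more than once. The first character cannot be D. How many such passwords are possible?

1470

The first character has 8−1 = 7 choices (anything except D).
The remaining 3 characters are filled from the other 7 symbols without repetition: 7 × 6 × 5 = 210.
Total: 7 × 210 = 1470.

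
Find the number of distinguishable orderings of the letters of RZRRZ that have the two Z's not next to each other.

There are 5!/(3!·2!) = 10 arrangements of RZRRZ in total.
If the two Z's are adjacent, glue them into one block, leaving 4 items to arrange: (4)!/(3!) = 4 ways.
Subtracting, 10 − 4 = 6 arrangements keep the Z's apart.

6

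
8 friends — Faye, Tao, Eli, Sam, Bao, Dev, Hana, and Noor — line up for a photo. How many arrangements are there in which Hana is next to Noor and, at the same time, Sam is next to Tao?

Treat {Hana,Noor} as one block (2 orders) and {Sam,Tao} as another (2 orders).
That leaves 6 units to arrange: 2 × 2 × 6! = 4 × 720 = 2880.

2880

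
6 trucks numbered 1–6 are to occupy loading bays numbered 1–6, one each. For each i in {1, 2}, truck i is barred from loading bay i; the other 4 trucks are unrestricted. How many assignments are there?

504

Let Aᵢ (for i ∈ {1, 2}) be the placements that put truck i in its forbidden loading bay. Any j of these fix j positions, leaving (6−j)! ways to fill the rest, and there are C(2,j) ways to pick which j.
By inclusion–exclusion, the number of valid placements is Σ_{j=0}^{2} (−1)^j C(2,j)·(6−j)!.
Computing: 720 − 240 + 24 = 504.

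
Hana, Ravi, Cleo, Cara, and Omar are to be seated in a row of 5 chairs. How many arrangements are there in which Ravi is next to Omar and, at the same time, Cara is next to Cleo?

24

Treat {Ravi,Omar} as one block (2 orders) and {Cara,Cleo} as another (2 orders).
That leaves 3 units to arrange: 2 × 2 × 3! = 4 × 6 = 24.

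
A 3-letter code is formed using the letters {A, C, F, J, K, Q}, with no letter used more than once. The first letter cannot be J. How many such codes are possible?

The first letter has 6−1 = 5 choices (anything except J).
The remaining 2 letters are filled from the other 5 symbols without repetition: 5 × 4 = 20.
Total: 5 × 20 = 100.

100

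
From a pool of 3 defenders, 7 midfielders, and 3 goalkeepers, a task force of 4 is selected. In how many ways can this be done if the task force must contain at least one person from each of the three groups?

315

Unrestricted: C(13,4) = 715 ways to pick any 4 of the 13.
Subtract selections that omit an entire group: no defenders → C(10,4) = 210; no midfielders → C(6,4) = 15; no goalkeepers → C(10,4) = 210.
Add back selections omitting two groups (i.e. drawn from a single group): C(3,4) + C(7,4) + C(3,4) = 35.
By inclusion–exclusion: 715 − 435 + 35 = 315.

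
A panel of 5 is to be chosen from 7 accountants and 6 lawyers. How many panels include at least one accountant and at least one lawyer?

Unrestricted: C(13,5) = 1287 ways to pick any 5 of the 13.
Selections missing a whole group: no accountants → C(6,5) = 6; no lawyers → C(7,5) = 21.
Both groups omitted at once is impossible, so 1287 − 27 = 1260.

1260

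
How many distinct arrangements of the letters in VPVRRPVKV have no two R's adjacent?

2940

Total arrangements of VPVRRPVKV: 9!/(4!·2!·2!) = 3780.
If the two R's are adjacent, glue them into one block, leaving 8 items to arrange: (8)!/(4!·2!) = 840 ways.
Hence 3780 − 840 = 2940.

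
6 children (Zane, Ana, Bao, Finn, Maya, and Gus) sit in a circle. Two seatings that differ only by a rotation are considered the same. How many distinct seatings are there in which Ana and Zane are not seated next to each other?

All circular seatings of 6 people number (5)! = 120.
Seatings with Ana beside Zane: treat them as a block with 2 internal orders, giving 2 × (4)! = 48.
Subtracting, 120 − 48 = 72.

72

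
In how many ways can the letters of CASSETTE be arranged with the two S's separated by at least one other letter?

3780

There are 8!/(2!·2!·2!) = 5040 arrangements of CASSETTE in total.
Arrangements with the S's together: treat SS as one letter, giving (7)!/(2!·2!) = 1260.
Hence 5040 − 1260 = 3780.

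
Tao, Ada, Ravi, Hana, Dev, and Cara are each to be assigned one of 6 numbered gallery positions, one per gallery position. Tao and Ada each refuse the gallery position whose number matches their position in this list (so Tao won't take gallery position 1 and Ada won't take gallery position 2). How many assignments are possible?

504

Let Aᵢ (for i ∈ {1, 2}) be the placements that put person i in their forbidden gallery position. Any j of these fix j positions, leaving (6−j)! ways to fill the rest, and there are C(2,j) ways to pick which j.
By inclusion–exclusion, the number of valid placements is Σ_{j=0}^{2} (−1)^j C(2,j)·(6−j)!.
Computing: 720 − 240 + 24 = 504.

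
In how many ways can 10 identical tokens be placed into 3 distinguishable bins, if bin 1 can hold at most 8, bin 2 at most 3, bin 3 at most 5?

21

Without the upper bounds there are C(12,2) = 66 ways to split 10 among 3 bins.
Subtract solutions that violate a single cap (substitute x_i' = x_i − (cap_i+1)): x_1 ≥ 9 gives C(3,2) = 3; x_2 ≥ 4 gives C(8,2) = 28; x_3 ≥ 6 gives C(6,2) = 15. Together 46.
Add back pairs where two caps are both exceeded: 0 + 0 + 1 = 1.
By inclusion–exclusion the count is 66 − 46 + 1 = 21.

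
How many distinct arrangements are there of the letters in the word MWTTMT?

60

MWTTMT has 6 letters with M appearing twice and T appearing 3 times.
The number of distinct arrangements is 6!/(3!·2!) = 720/12 = 60.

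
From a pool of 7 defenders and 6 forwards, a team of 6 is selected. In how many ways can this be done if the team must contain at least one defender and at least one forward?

1708

Total 6-person selections from all 13: C(13,6) = 1716.
Subtract selections that omit an entire group: no defenders → C(6,6) = 1; no forwards → C(7,6) = 7.
Both groups omitted at once is impossible, so 1716 − 8 = 1708.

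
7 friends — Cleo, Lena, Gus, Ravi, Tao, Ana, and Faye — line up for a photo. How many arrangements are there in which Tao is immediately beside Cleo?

Place the 5 others and the Tao-Cleo pair as 6 objects in a line; the pair has 2 internal arrangements.
That gives 2 × 6! = 2 × 720 = 1440.

1440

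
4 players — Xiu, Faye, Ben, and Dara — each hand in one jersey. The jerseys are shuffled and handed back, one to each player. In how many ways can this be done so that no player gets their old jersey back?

Let Aᵢ be the assignments in which player i gets their old jersey. We want the size of the complement of A₁∪…∪A_4.
By inclusion–exclusion this is Σ_{j=0}^{4} (−1)^j C(4,j)·(4−j)!.
Computing: 24 − 24 + 12 − 4 + 1 = 9.

9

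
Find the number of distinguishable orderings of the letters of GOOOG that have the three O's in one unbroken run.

Treat the 3 copies of O as a single block. The multiset to arrange is then {OOO, G, G}, 3 items in all.
That gives (3)!/(2!) = 3 arrangements.

3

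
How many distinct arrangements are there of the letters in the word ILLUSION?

ILLUSION has 8 letters with I appearing twice and L appearing twice.
So there are 8! / (2!·2!) = 10080 distinguishable arrangements.

10080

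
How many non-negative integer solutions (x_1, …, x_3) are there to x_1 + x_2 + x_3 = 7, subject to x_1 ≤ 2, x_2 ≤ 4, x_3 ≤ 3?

6

Without the upper bounds there are C(9,2) = 36 ways to split 7 among 3 variables.
Subtract solutions that violate a single cap (substitute x_i' = x_i − (cap_i+1)): x_1 ≥ 3 gives C(6,2) = 15; x_2 ≥ 5 gives C(4,2) = 6; x_3 ≥ 4 gives C(5,2) = 10. Together 31.
Add back pairs where two caps are both exceeded: 0 + 1 + 0 = 1.
By inclusion–exclusion the count is 36 − 31 + 1 = 6.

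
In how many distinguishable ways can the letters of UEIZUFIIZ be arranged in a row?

The 9 letters of UEIZUFIIZ have repeats: I appearing 3 times, U appearing twice, and Z appearing twice.
Dividing 9! = 362880 by 3!·2!·2! = 24 for the repeated letters gives 15120.

15120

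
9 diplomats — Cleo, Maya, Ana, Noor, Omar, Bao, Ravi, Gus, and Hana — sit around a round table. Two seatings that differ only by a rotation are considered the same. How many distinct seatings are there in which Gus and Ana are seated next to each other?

Glue Gus and Ana into a block (2 internal orders). Seating 8 units around a circle gives (7)! arrangements.
So 2 × (7)! = 2 × 5040 = 10080.

10080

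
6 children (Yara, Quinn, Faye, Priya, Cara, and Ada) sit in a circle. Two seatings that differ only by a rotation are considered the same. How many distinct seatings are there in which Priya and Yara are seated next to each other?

Glue Priya and Yara into a block (2 internal orders). Seating 5 units around a circle gives (4)! arrangements.
So 2 × (4)! = 2 × 24 = 48.

48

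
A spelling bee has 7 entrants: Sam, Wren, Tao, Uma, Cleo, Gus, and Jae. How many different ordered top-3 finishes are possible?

There are 7 choices for 1st place, 6 for 2nd, and 5 for 3rd.
That gives 7 × 6 × 5 = 210.

210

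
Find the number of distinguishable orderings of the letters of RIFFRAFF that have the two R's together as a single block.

210

Treat the 2 copies of R as a single block. The multiset to arrange is then {RR, A, F, F, F, F, I}, 7 items in all.
That gives (7)!/(4!) = 210 arrangements.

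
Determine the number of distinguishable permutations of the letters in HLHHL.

Letter multiplicities in HLHHL: H×3, L×2.
Dividing 5! = 120 by 3!·2! = 12 for the repeated letters gives 10.

10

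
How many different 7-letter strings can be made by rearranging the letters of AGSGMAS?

630

Letter multiplicities in AGSGMAS: A×2, G×2, M×1, S×2.
Dividing 7! = 5040 by 2!·2!·2! = 8 for the repeated letters gives 630.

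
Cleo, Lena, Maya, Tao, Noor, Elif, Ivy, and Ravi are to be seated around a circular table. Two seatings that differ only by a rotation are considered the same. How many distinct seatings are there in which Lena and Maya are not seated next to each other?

Without the restriction there are (7)! = 5040 seatings.
Seatings with Lena beside Maya: treat them as a block with 2 internal orders, giving 2 × (6)! = 1440.
Subtracting, 5040 − 1440 = 3600.

3600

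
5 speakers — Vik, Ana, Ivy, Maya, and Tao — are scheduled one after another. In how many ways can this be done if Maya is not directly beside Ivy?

72

There are 5! = 120 arrangements in all. If Maya and Ivy are adjacent, merging them into one block gives 2·(4)! = 48 arrangements.
Complementary counting: 120 − 48 = 72.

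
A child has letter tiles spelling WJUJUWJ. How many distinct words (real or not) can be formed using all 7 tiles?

210

The 7 letters of WJUJUWJ have repeats: J appearing 3 times, U appearing twice, and W appearing twice.
Dividing 7! = 5040 by 3!·2!·2! = 24 for the repeated letters gives 210.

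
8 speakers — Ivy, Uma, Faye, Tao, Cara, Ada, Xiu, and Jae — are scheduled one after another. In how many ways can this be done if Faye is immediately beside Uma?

Glue Faye and Uma into one block (2 internal orders), leaving 7 units to arrange in a row.
So the count is 2·(7)! = 10080.

10080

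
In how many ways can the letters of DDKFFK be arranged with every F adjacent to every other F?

Treat the 2 copies of F as a single block. The multiset to arrange is then {FF, D, D, K, K}, 5 items in all.
That gives (5)!/(2!·2!) = 30 arrangements.

30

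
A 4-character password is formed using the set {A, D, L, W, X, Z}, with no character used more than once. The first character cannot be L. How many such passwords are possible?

The first character has 6−1 = 5 choices (anything except L).
The remaining 3 characters are filled from the other 5 symbols without repetition: 5 × 4 × 3 = 60.
Total: 5 × 60 = 300.

300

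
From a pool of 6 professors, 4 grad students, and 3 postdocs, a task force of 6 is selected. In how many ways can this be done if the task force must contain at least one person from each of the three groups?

1416

Total 6-person selections from all 13: C(13,6) = 1716.
Subtract selections that omit an entire group: no professors → C(7,6) = 7; no grad students → C(9,6) = 84; no postdocs → C(10,6) = 210.
Add back selections omitting two groups (i.e. drawn from a single group): C(6,6) + C(4,6) + C(3,6) = 1.
By inclusion–exclusion: 1716 − 301 + 1 = 1416.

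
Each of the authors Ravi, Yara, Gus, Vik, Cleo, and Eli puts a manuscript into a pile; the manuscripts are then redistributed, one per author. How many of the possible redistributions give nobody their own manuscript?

Count assignments avoiding every fixed point. For any j of the 6 authors fixed to their own manuscript, the other 6−j can be arranged in (6−j)! ways.
By inclusion–exclusion this is Σ_{j=0}^{6} (−1)^j C(6,j)·(6−j)!.
Computing: 720 − 720 + 360 − 120 + 30 − 6 + 1 = 265.

265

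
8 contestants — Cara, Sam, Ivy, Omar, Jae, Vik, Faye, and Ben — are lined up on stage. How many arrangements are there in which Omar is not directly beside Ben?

30240

There are 8! = 40320 arrangements in all. If Omar and Ben are adjacent, merging them into one block gives 2·(7)! = 10080 arrangements.
So 40320 − 10080 = 30240 arrangements keep them apart.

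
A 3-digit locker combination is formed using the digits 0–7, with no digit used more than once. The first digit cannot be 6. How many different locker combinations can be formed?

The first digit has 8−1 = 7 choices (anything except 6).
The remaining 2 digits are filled from the other 7 symbols without repetition: 7 × 6 = 42.
Total: 7 × 42 = 294.

294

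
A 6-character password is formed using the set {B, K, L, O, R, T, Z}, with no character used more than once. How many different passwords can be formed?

Choose and order 6 of the 7 symbols: the first character has 7 options, the next 6, and so on down to 2.
That product is 7 × 6 × 5 × 4 × 3 × 2 = 5040.

5040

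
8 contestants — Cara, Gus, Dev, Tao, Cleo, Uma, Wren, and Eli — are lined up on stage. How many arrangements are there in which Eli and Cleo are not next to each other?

30240

Of the 8! = 40320 arrangements, those with Eli and Cleo adjacent number 2 × 7! = 10080 (treat the pair as a block with 2 internal orders).
So 40320 − 10080 = 30240 arrangements keep them apart.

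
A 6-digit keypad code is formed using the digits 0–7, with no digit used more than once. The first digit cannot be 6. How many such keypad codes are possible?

17640

The first digit has 8−1 = 7 choices (anything except 6).
The remaining 5 digits are filled from the other 7 symbols without repetition: 7 × 6 × 5 × 4 × 3 = 2520.
Total: 7 × 2520 = 17640.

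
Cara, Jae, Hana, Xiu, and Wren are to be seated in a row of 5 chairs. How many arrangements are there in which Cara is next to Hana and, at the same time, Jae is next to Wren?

Treat {Cara,Hana} as one block (2 orders) and {Jae,Wren} as another (2 orders).
That leaves 3 units to arrange: 2 × 2 × 3! = 4 × 6 = 24.

24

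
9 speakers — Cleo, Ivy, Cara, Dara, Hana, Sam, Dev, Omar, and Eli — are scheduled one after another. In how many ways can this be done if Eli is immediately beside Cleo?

Treat {Eli, Cleo} as a single unit. There are 8 units to order, and the pair itself can be ordered 2 ways.
So the count is 2·(8)! = 80640.

80640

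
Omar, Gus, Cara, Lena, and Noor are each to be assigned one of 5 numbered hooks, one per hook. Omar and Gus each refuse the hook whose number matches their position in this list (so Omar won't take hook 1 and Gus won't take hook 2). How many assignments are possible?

Let Aᵢ (for i ∈ {1, 2}) be the placements that put person i in their forbidden hook. Any j of these fix j positions, leaving (5−j)! ways to fill the rest, and there are C(2,j) ways to pick which j.
By inclusion–exclusion, the number of valid placements is Σ_{j=0}^{2} (−1)^j C(2,j)·(5−j)!.
Computing: 120 − 48 + 6 = 78.

78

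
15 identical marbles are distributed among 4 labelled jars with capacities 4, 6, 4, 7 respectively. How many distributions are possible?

76

Without the upper bounds there are C(18,3) = 816 ways to split 15 among 4 jars.
Subtract solutions that violate a single cap (substitute x_i' = x_i − (cap_i+1)): x_1 ≥ 5 gives C(13,3) = 286; x_2 ≥ 7 gives C(11,3) = 165; x_3 ≥ 5 gives C(13,3) = 286; x_4 ≥ 8 gives C(10,3) = 120. Together 857.
Add back pairs where two caps are both exceeded: 20 + 56 + 10 + 20 + 1 + 10 = 117.
By inclusion–exclusion the count is 816 − 857 + 117 = 76.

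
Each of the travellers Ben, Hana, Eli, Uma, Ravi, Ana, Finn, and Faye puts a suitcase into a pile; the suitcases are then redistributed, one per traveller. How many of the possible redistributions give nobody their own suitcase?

This is the derangement count D_8: permutations of 8 items with no fixed point.
By inclusion–exclusion this is Σ_{j=0}^{8} (−1)^j C(8,j)·(8−j)!.
Computing: 40320 − 40320 + 20160 − 6720 + 1680 − 336 + 56 − 8 + 1 = 14833.

14833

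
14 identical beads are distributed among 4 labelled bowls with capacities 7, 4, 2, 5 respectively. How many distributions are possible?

Ignoring the caps, the number of non-negative solutions to x_1+…+x_4 = 14 is C(17,3) = 680.
Subtract solutions that violate a single cap (substitute x_i' = x_i − (cap_i+1)): x_1 ≥ 8 gives C(9,3) = 84; x_2 ≥ 5 gives C(12,3) = 220; x_3 ≥ 3 gives C(14,3) = 364; x_4 ≥ 6 gives C(11,3) = 165. Together 833.
Add back pairs where two caps are both exceeded: 4 + 20 + 1 + 84 + 20 + 56 = 185.
Subtract triples: 0 + 0 + 0 + 1 = 1.
By inclusion–exclusion the count is 680 − 833 + 185 − 1 = 31.

31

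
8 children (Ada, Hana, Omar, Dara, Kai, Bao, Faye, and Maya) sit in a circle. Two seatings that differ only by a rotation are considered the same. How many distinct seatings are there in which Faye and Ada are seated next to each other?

1440

Treat {Faye, Ada} as one unit (2 internal orders) and seat the resulting 7 units around the table: (6)! circular arrangements.
So 2 × (6)! = 2 × 720 = 1440.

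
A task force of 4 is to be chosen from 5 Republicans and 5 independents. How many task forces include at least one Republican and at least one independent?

200

Total 4-person selections from all 10: C(10,4) = 210.
Selections missing a whole group: no Republicans → C(5,4) = 5; no independents → C(5,4) = 5.
Both groups omitted at once is impossible, so 210 − 10 = 200.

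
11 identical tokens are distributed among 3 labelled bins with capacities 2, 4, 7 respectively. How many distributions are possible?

Ignoring the caps, the number of non-negative solutions to x_1+…+x_3 = 11 is C(13,2) = 78.
Subtract solutions that violate a single cap (substitute x_i' = x_i − (cap_i+1)): x_1 ≥ 3 gives C(10,2) = 45; x_2 ≥ 5 gives C(8,2) = 28; x_3 ≥ 8 gives C(5,2) = 10. Together 83.
Add back pairs where two caps are both exceeded: 10 + 1 + 0 = 11.
By inclusion–exclusion the count is 78 − 83 + 11 = 6.

6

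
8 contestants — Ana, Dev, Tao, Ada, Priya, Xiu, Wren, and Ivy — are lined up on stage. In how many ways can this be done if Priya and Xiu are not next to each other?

There are 8! = 40320 arrangements in all. If Priya and Xiu are adjacent, merging them into one block gives 2·(7)! = 10080 arrangements.
Complementary counting: 40320 − 10080 = 30240.

30240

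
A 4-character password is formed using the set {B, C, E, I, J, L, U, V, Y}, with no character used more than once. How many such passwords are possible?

3024

Choose and order 4 of the 9 symbols: the first character has 9 options, the next 8, then 7, 6.
That product is 9 × 8 × 7 × 6 = 3024.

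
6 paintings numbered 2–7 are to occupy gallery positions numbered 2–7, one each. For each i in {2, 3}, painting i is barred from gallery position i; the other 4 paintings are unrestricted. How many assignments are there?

504

Let Aᵢ (for i ∈ {2, 3}) be the placements that put painting i in its forbidden gallery position. Any j of these fix j positions, leaving (6−j)! ways to fill the rest, and there are C(2,j) ways to pick which j.
By inclusion–exclusion, the number of valid placements is Σ_{j=0}^{2} (−1)^j C(2,j)·(6−j)!.
Computing: 720 − 240 + 24 = 504.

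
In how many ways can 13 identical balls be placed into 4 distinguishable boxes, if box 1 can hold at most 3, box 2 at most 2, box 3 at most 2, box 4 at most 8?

Without the upper bounds there are C(16,3) = 560 ways to split 13 among 4 boxes.
Subtract solutions that violate a single cap (substitute x_i' = x_i − (cap_i+1)): x_1 ≥ 4 gives C(12,3) = 220; x_2 ≥ 3 gives C(13,3) = 286; x_3 ≥ 3 gives C(13,3) = 286; x_4 ≥ 9 gives C(7,3) = 35. Together 827.
Add back pairs where two caps are both exceeded: 84 + 84 + 1 + 120 + 4 + 4 = 297.
Subtract triples: 20 + 0 + 0 + 0 = 20.
By inclusion–exclusion the count is 560 − 827 + 297 − 20 = 10.

10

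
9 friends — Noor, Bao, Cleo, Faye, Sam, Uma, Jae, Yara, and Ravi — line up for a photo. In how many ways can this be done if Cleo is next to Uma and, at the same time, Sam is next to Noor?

20160

Treat {Cleo,Uma} as one block (2 orders) and {Sam,Noor} as another (2 orders).
That leaves 7 units to arrange: 2 × 2 × 7! = 4 × 5040 = 20160.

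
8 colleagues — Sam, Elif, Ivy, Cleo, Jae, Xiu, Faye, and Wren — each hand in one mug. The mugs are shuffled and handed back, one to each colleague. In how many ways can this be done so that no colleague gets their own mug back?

14833

This is the derangement count D_8: permutations of 8 items with no fixed point.
By inclusion–exclusion this is Σ_{j=0}^{8} (−1)^j C(8,j)·(8−j)!.
Computing: 40320 − 40320 + 20160 − 6720 + 1680 − 336 + 56 − 8 + 1 = 14833.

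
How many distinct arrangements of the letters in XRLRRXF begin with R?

Fix R in the first position and arrange the remaining 6 letters.
Those 6 letters have R appearing twice and X appearing twice, giving (6)!/(2!·2!) = 180.

180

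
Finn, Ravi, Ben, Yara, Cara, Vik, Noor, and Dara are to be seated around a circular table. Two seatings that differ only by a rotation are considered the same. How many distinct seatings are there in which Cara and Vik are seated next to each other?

1440

Treat {Cara, Vik} as one unit (2 internal orders) and seat the resulting 7 units around the table: (6)! circular arrangements.
So 2 × (6)! = 2 × 720 = 1440.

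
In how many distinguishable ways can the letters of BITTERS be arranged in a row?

2520

The 7 letters of BITTERS have repeats: T appearing twice.
Dividing 7! = 5040 by 2! = 2 for the repeated letters gives 2520.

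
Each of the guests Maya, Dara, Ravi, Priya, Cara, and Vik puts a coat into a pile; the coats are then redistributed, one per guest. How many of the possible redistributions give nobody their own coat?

265

Count assignments avoiding every fixed point. For any j of the 6 guests fixed to their own coat, the other 6−j can be arranged in (6−j)! ways.
By inclusion–exclusion this is Σ_{j=0}^{6} (−1)^j C(6,j)·(6−j)!.
Computing: 720 − 720 + 360 − 120 + 30 − 6 + 1 = 265.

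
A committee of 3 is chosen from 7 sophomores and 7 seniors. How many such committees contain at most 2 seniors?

329

Split by how many seniors are chosen (0 through 2).
Sum: C(7,0)·C(7,3) + C(7,1)·C(7,2) + C(7,2)·C(7,1) = 35 + 147 + 147 = 329.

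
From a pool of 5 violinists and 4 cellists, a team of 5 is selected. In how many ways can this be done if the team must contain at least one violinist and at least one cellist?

125

With no constraint there are C(9,5) = 126 possible selections.
Subtract selections that omit an entire group: no violinists → C(4,5) = 0; no cellists → C(5,5) = 1.
Both groups omitted at once is impossible, so 126 − 1 = 125.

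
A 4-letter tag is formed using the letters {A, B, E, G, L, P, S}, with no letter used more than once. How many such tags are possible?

With no repetition, fill the 4 letters in order: 7 choices, then 6, down to 4.
7 × 6 × 5 × 4 = 840.

840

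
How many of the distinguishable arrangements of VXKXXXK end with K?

Fix K in the last position and arrange the remaining 6 letters.
Those 6 letters have X appearing 4 times, giving (6)!/(4!) = 30.

30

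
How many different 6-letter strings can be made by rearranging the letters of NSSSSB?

Letter multiplicities in NSSSSB: B×1, N×1, S×4.
Dividing 6! = 720 by 4! = 24 for the repeated letters gives 30.

30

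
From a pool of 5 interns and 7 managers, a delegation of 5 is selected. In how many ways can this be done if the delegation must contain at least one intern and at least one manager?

Unrestricted: C(12,5) = 792 ways to pick any 5 of the 12.
Subtract selections that omit an entire group: no interns → C(7,5) = 21; no managers → C(5,5) = 1.
Both groups omitted at once is impossible, so 792 − 22 = 770.

770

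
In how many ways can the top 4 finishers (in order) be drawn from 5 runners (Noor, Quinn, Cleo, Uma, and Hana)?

There are 5 choices for 1st place, 4 for 2nd, and so on down to 2 for position 4.
That gives 5 × 4 × 3 × 2 = 120.

120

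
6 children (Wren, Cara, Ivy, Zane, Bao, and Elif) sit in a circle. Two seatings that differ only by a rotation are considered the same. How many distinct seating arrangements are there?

120

Around a circle, 6 distinct people have 6!/6 = (5)! = 120 rotationally distinct seatings.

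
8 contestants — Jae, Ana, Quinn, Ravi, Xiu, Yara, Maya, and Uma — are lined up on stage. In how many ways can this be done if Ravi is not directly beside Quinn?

There are 8! = 40320 arrangements in all. If Ravi and Quinn are adjacent, merging them into one block gives 2·(7)! = 10080 arrangements.
Complementary counting: 40320 − 10080 = 30240.

30240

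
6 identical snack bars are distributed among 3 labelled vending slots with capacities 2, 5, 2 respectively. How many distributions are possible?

Without the upper bounds there are C(8,2) = 28 ways to split 6 among 3 vending slots.
Subtract solutions that violate a single cap (substitute x_i' = x_i − (cap_i+1)): x_1 ≥ 3 gives C(5,2) = 10; x_2 ≥ 6 gives C(2,2) = 1; x_3 ≥ 3 gives C(5,2) = 10. Together 21.
Add back pairs where two caps are both exceeded: 0 + 1 + 0 = 1.
By inclusion–exclusion the count is 28 − 21 + 1 = 8.

8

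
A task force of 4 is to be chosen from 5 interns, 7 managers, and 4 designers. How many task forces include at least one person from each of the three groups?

910

With no constraint there are C(16,4) = 1820 possible selections.
Selections missing a whole group: no interns → C(11,4) = 330; no managers → C(9,4) = 126; no designers → C(12,4) = 495.
Add back selections omitting two groups (i.e. drawn from a single group): C(5,4) + C(7,4) + C(4,4) = 41.
By inclusion–exclusion: 1820 − 951 + 41 = 910.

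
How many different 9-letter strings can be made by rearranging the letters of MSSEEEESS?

630

The 9 letters of MSSEEEESS have repeats: E appearing 4 times and S appearing 4 times.
So there are 9! / (4!·4!) = 630 distinguishable arrangements.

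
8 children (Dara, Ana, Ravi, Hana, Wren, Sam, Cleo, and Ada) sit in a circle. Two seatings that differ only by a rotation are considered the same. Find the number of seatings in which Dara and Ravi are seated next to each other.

Glue Dara and Ravi into a block (2 internal orders). Seating 7 units around a circle gives (6)! arrangements.
So 2 × (6)! = 2 × 720 = 1440.

1440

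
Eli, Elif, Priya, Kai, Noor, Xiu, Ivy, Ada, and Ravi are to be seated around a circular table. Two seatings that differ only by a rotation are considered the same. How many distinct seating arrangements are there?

40320

Seat Eli anywhere (absorbing the rotational symmetry), then permute the other 8: (8)! = 40320.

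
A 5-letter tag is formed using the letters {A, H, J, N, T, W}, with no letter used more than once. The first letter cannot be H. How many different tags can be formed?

The first letter has 6−1 = 5 choices (anything except H).
The remaining 4 letters are filled from the other 5 symbols without repetition: 5 × 4 × 3 × 2 = 120.
Total: 5 × 120 = 600.

600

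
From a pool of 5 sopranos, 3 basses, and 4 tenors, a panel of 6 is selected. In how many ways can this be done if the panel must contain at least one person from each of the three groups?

805

Unrestricted: C(12,6) = 924 ways to pick any 6 of the 12.
Selections missing a whole group: no sopranos → C(7,6) = 7; no basses → C(9,6) = 84; no tenors → C(8,6) = 28.
Add back selections omitting two groups (i.e. drawn from a single group): C(5,6) + C(3,6) + C(4,6) = 0.
By inclusion–exclusion: 924 − 119 + 0 = 805.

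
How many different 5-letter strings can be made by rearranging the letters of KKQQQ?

10

Letter multiplicities in KKQQQ: K×2, Q×3.
Dividing 5! = 120 by 3!·2! = 12 for the repeated letters gives 10.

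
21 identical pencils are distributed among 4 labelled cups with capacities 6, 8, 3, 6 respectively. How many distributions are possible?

Ignoring the caps, the number of non-negative solutions to x_1+…+x_4 = 21 is C(24,3) = 2024.
Subtract solutions that violate a single cap (substitute x_i' = x_i − (cap_i+1)): x_1 ≥ 7 gives C(17,3) = 680; x_2 ≥ 9 gives C(15,3) = 455; x_3 ≥ 4 gives C(20,3) = 1140; x_4 ≥ 7 gives C(17,3) = 680. Together 2955.
Add back pairs where two caps are both exceeded: 56 + 286 + 120 + 165 + 56 + 286 = 969.
Subtract triples: 4 + 0 + 20 + 4 = 28.
By inclusion–exclusion the count is 2024 − 2955 + 969 − 28 = 10.

10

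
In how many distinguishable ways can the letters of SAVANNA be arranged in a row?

420

Letter multiplicities in SAVANNA: A×3, N×2, S×1, V×1.
Dividing 7! = 5040 by 3!·2! = 12 for the repeated letters gives 420.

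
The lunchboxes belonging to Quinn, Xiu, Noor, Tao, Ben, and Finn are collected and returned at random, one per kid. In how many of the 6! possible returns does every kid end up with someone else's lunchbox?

This is the derangement count D_6: permutations of 6 items with no fixed point.
By inclusion–exclusion this is Σ_{j=0}^{6} (−1)^j C(6,j)·(6−j)!.
Computing: 720 − 720 + 360 − 120 + 30 − 6 + 1 = 265.

265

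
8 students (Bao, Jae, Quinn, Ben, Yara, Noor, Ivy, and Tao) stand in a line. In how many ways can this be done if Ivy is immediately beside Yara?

10080

Glue Ivy and Yara into one block (2 internal orders), leaving 7 units to arrange in a row.
That gives 2 × 7! = 2 × 5040 = 10080.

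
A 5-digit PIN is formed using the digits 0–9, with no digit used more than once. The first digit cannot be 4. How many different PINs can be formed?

27216

The first digit has 10−1 = 9 choices (anything except 4).
The remaining 4 digits are filled from the other 9 symbols without repetition: 9 × 8 × 7 × 6 = 3024.
Total: 9 × 3024 = 27216.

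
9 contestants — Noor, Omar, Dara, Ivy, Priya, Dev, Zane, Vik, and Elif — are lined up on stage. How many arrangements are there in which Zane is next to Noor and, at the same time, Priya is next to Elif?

Treat {Zane,Noor} as one block (2 orders) and {Priya,Elif} as another (2 orders).
That leaves 7 units to arrange: 2 × 2 × 7! = 4 × 5040 = 20160.

20160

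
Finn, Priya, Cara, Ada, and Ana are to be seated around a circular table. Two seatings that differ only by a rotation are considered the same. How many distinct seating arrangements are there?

24

Fix one person's seat to break rotational symmetry; the remaining 4 people can be arranged in (4)! = 24 ways.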